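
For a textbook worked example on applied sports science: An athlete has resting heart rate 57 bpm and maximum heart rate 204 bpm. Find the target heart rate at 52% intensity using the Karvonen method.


Target = HRrest + pct*(HRmax - HRrest)
Heart rate reserve = HRmax - HRrest = 204 - 57 = 147 bpm
Fraction = 52% = 0.52
Target = 57 + 0.52 * 147
Target = 57 + 76.44 = 133.44 bpm

133.44 bpm


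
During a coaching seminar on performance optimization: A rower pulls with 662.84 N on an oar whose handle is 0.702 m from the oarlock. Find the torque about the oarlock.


tau = F * d
tau = 662.84 * 0.702
tau = 465.3137 N*m

465.3137 N*m


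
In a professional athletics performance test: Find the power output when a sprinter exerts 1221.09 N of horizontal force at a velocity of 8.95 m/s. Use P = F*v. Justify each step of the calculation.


P = F * v
P = 1221.09 * 8.95
P = 10928.7555 W

10928.7555 W


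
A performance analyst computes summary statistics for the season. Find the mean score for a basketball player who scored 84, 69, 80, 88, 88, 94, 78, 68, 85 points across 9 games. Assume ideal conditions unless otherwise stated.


Average = sum / n
Sum = 734
Average = 734 / 9 = 81.5556

81.5556


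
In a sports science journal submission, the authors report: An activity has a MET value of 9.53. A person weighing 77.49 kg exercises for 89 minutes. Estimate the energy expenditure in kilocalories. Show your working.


kcal = MET * mass * time_hr
Convert time: 89 min = 1.4833 hr
kcal = 9.53 * 77.49 * 1.4833
kcal = 1095.4116 kcal

1095.4116 kcal


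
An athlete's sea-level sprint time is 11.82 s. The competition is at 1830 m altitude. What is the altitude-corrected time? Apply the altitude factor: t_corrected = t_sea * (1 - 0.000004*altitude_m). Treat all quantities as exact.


Correction factor = 1 - 0.000004 * 1830 = 0.99268
t_corrected = t_sea * factor = 11.82 * 0.99268
t_corrected = 11.7335 s

11.7335 s


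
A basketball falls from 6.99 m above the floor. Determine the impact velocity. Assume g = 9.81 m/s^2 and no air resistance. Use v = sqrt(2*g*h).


v = sqrt(2 * g * h)
v = sqrt(2 * 9.81 * 6.99)
v = sqrt(137.1438) = 11.7108 m/s

11.7108 m/s


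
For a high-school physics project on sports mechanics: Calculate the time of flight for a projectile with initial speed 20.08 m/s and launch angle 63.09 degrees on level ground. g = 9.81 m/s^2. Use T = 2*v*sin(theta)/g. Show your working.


T = 2*v*sin(theta)/g
sin(theta) = sin(63.09 deg) = 0.8917
T = 2*20.08*0.8917 / 9.81
T = 35.8114 / 9.81 = 3.6505 s

3.6505 s


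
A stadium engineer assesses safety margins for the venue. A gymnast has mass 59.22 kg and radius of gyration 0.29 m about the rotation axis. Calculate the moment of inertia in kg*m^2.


I = m * k^2
I = 59.22 * 0.29^2
I = 59.22 * 0.0841 = 4.9804 kg*m^2

4.9804 kg*m^2


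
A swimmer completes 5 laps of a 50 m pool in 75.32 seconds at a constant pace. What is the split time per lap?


Split time = total_time / n_laps = 75.32 / 5
Split time = 15.064 s per lap

15.064 s


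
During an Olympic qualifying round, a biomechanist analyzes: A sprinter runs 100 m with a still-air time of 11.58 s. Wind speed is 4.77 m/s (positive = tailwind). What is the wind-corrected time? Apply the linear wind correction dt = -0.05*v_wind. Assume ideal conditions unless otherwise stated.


dt = -0.05 * v_wind = -0.05 * 4.77 = -0.2385 s
t_corrected = t_still + dt = 11.58 + (-0.2385)
t_corrected = 11.3415 s

11.3415 s


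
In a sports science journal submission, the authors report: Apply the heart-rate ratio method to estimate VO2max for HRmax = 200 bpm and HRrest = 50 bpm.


VO2max = 15.3 * HRmax / HRrest
VO2max = 15.3 * 200 / 50
VO2max = 3060 / 50 = 61.2 mL/kg/min

61.2 mL/kg/min


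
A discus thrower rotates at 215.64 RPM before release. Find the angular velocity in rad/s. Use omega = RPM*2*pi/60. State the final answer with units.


omega = RPM * 2 * pi / 60
omega = 215.64 * 2 * 3.14159 / 60
omega = 1354.9061 / 60 = 22.5818 rad/s

22.5818 rad/s


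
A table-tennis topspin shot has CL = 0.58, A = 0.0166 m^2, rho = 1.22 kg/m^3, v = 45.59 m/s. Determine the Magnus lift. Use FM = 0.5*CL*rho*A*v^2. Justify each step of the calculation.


FM = 0.5 * CL * rho * A * v^2
FM = 0.5 * 0.58 * 1.22 * 0.0166 * 45.59^2
v^2 = 2078.4481
FM = 0.5 * 0.58 * 1.22 * 0.0166 * 2078.4481 = 12.2069 N

12.2069 N


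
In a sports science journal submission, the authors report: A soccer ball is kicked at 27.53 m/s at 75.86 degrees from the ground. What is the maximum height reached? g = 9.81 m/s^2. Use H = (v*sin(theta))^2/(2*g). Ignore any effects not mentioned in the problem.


H = (v*sin(theta))^2 / (2*g)
vy = v*sin(theta) = 27.53 * sin(75.86 deg) = 26.6959 m/s
H = vy^2 / (2*g) = 712.6704 / (2*9.81)
H = 712.6704 / 19.62 = 36.3237 m

36.3237 m


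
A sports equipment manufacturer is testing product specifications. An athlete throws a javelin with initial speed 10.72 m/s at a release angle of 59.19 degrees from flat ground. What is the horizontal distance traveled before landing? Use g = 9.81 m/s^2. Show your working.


R = v^2 * sin(2*theta) / g
Convert angle to radians: theta = 59.19 deg = 1.0331 rad
sin(2*theta) = sin(2.0661) = 0.8798
R = 10.72^2 * 0.8798 / 9.81
R = 114.9184 * 0.8798 / 9.81 = 10.3065 m

10.3065 m


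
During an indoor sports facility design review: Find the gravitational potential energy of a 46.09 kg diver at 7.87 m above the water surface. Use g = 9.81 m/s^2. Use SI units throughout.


PE = m * g * h
PE = 46.09 * 9.81 * 7.87
PE = 452.1429 * 7.87 = 3558.3646 J

3558.3646 J


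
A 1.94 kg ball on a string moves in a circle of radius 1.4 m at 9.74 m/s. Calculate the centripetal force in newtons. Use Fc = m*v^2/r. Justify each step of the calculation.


Fc = m * v^2 / r
v^2 = 9.74^2 = 94.8676
Fc = 1.94 * 94.8676 / 1.4
Fc = 184.0431 / 1.4 = 131.4594 N

131.4594 N


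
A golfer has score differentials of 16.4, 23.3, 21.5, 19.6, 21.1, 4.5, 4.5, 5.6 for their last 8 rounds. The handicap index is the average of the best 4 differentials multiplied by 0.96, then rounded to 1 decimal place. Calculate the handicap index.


All differentials: 16.4, 23.3, 21.5, 19.6, 21.1, 4.5, 4.5, 5.6
Sorted: 4.5, 4.5, 5.6, 16.4, 19.6, 21.1, 21.5, 23.3
Best 4: 4.5, 4.5, 5.6, 16.4
Average of best = 31 / 4 = 7.75
Raw index = 7.75 * 0.96 = 7.44
Handicap index = round(7.44, 1) = 7.4

7.4


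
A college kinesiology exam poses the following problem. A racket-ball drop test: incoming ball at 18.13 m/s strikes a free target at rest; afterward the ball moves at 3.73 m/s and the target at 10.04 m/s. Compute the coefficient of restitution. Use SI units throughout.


e = (v2_after - v1_after) / (v1_before - v2_before)
Numerator = 10.04 - 3.73 = 6.31
Denominator = 18.13 - 0 = 18.13
e = 6.31 / 18.13 = 0.348

0.348


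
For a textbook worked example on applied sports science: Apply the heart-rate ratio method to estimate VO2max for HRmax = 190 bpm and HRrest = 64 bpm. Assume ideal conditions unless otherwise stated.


VO2max = 15.3 * HRmax / HRrest
VO2max = 15.3 * 190 / 64
VO2max = 2907 / 64 = 45.4219 mL/kg/min

45.4219 mL/kg/min


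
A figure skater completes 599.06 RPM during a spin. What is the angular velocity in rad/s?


omega = RPM * 2 * pi / 60
omega = 599.06 * 2 * 3.14159 / 60
omega = 3764.005 / 60 = 62.7334 rad/s

62.7334 rad/s


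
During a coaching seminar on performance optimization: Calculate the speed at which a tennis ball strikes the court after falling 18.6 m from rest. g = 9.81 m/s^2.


v = sqrt(2 * g * h)
v = sqrt(2 * 9.81 * 18.6)
v = sqrt(364.932) = 19.1032 m/s

19.1032 m/s


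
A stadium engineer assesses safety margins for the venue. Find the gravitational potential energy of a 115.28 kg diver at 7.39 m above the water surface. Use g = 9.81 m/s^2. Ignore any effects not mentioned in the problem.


PE = m * g * h
PE = 115.28 * 9.81 * 7.39
PE = 1130.8968 * 7.39 = 8357.3274 J

8357.3274 J


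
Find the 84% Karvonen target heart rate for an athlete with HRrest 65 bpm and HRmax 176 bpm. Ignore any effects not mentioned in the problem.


Target = HRrest + pct*(HRmax - HRrest)
Heart rate reserve = HRmax - HRrest = 176 - 65 = 111 bpm
Fraction = 84% = 0.84
Target = 65 + 0.84 * 111
Target = 65 + 93.24 = 158.24 bpm

158.24 bpm


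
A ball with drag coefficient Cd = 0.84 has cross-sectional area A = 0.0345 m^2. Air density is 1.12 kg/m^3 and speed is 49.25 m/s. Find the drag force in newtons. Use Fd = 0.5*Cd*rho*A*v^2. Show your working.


Fd = 0.5 * Cd * rho * A * v^2
Fd = 0.5 * 0.84 * 1.12 * 0.0345 * 49.25^2
v^2 = 2425.5625
Fd = 0.5 * 0.84 * 1.12 * 0.0345 * 2425.5625 = 39.364 N

39.364 N


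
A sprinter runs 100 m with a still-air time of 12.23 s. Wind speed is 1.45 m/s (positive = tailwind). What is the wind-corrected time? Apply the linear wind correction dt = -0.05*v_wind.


dt = -0.05 * v_wind = -0.05 * 1.45 = -0.0725 s
t_corrected = t_still + dt = 12.23 + (-0.0725)
t_corrected = 12.1575 s

12.1575 s


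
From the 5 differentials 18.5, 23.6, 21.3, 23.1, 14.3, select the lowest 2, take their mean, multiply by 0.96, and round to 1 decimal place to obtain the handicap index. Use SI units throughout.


All differentials: 18.5, 23.6, 21.3, 23.1, 14.3
Sorted: 14.3, 18.5, 21.3, 23.1, 23.6
Best 2: 14.3, 18.5
Average of best = 32.8 / 2 = 16.4
Raw index = 16.4 * 0.96 = 15.744
Handicap index = round(15.744, 1) = 15.7

15.7


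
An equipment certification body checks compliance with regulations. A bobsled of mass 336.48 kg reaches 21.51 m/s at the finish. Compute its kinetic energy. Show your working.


KE = 0.5 * m * v^2
KE = 0.5 * 336.48 * 21.51^2
KE = 0.5 * 336.48 * 462.6801 = 77841.3 J

77841.3 J


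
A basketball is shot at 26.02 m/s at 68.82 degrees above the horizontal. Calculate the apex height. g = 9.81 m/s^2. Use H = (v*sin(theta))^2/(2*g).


H = (v*sin(theta))^2 / (2*g)
vy = v*sin(theta) = 26.02 * sin(68.82 deg) = 24.2623 m/s
H = vy^2 / (2*g) = 588.6615 / (2*9.81)
H = 588.6615 / 19.62 = 30.0031 m

30.0031 m


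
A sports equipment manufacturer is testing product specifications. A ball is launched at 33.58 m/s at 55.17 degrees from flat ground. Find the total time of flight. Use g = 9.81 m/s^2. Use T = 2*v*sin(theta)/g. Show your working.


T = 2*v*sin(theta)/g
sin(theta) = sin(55.17 deg) = 0.8209
T = 2*33.58*0.8209 / 9.81
T = 55.1283 / 9.81 = 5.6196 s

5.6196 s


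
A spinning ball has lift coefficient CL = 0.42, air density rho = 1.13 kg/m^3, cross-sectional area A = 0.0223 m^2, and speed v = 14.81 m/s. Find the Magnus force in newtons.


FM = 0.5 * CL * rho * A * v^2
FM = 0.5 * 0.42 * 1.13 * 0.0223 * 14.81^2
v^2 = 219.3361
FM = 0.5 * 0.42 * 1.13 * 0.0223 * 219.3361 = 1.1607 N

1.1607 N


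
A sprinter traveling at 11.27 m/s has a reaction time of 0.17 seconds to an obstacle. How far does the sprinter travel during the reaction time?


d = v * t
d = 11.27 * 0.17
d = 1.9159 m

1.9159 m


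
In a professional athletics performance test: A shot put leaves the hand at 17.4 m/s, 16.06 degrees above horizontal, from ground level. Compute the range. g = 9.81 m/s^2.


R = v^2 * sin(2*theta) / g
Convert angle to radians: theta = 16.06 deg = 0.2803 rad
sin(2*theta) = sin(0.5606) = 0.5317
R = 17.4^2 * 0.5317 / 9.81
R = 302.76 * 0.5317 / 9.81 = 16.4094 m

16.4094 m


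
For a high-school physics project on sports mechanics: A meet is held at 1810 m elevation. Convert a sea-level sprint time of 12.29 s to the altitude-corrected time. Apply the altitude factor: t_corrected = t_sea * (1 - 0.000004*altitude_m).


Correction factor = 1 - 0.000004 * 1810 = 0.99276
t_corrected = t_sea * factor = 12.29 * 0.99276
t_corrected = 12.201 s

12.201 s


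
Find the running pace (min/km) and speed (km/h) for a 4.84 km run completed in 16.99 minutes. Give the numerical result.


Pace = time / distance = 16.99 min / 4.84 km = 3.5103 min/km
Speed = distance / time_in_hours = 4.84 / 0.2832 hr
Speed = 17.0924 km/h

3.5103 min/km, 17.0924 km/h


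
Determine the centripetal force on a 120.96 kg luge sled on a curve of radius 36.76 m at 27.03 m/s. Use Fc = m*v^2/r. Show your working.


Fc = m * v^2 / r
v^2 = 27.03^2 = 730.6209
Fc = 120.96 * 730.6209 / 36.76
Fc = 88375.9041 / 36.76 = 2404.1323 N

2404.1323 N


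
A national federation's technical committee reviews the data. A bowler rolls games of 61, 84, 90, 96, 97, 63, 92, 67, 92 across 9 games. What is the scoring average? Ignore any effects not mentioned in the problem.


Average = sum / n
Sum = 742
Average = 742 / 9 = 82.4444

82.4444


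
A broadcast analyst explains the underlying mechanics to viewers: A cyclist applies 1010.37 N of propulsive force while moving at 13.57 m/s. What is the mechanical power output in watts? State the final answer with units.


P = F * v
P = 1010.37 * 13.57
P = 13710.7209 W

13710.7209 W


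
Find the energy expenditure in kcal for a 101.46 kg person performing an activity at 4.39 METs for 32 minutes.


kcal = MET * mass * time_hr
Convert time: 32 min = 0.5333 hr
kcal = 4.39 * 101.46 * 0.5333
kcal = 237.5517 kcal

237.5517 kcal


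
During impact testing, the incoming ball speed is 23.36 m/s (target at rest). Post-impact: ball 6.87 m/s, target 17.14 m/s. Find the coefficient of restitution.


e = (v2_after - v1_after) / (v1_before - v2_before)
Numerator = 17.14 - 6.87 = 10.27
Denominator = 23.36 - 0 = 23.36
e = 10.27 / 23.36 = 0.4396

0.4396


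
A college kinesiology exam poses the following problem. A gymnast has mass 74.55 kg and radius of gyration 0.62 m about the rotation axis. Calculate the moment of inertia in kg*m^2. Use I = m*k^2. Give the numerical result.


I = m * k^2
I = 74.55 * 0.62^2
I = 74.55 * 0.3844 = 28.657 kg*m^2

28.657 kg*m^2


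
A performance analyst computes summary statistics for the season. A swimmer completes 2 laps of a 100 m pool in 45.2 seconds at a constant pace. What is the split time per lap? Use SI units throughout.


Split time = total_time / n_laps = 45.2 / 2
Split time = 22.6 s per lap

22.6 s


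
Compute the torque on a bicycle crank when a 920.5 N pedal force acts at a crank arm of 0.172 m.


tau = F * d
tau = 920.5 * 0.172
tau = 158.326 N*m

158.326 N*m


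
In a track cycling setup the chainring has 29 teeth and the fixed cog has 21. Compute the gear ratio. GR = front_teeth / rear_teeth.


GR = front_teeth / rear_teeth
GR = 29 / 21
GR = 1.381

1.381


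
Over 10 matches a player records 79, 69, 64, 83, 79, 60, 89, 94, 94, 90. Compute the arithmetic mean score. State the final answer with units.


Average = sum / n
Sum = 801
Average = 801 / 10 = 80.1

80.1


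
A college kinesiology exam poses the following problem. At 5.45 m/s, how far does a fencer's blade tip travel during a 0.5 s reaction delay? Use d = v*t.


d = v * t
d = 5.45 * 0.5
d = 2.725 m

2.725 m


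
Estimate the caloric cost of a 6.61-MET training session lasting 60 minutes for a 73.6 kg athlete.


kcal = MET * mass * time_hr
Convert time: 60 min = 1 hr
kcal = 6.61 * 73.6 * 1
kcal = 486.496 kcal

486.496 kcal


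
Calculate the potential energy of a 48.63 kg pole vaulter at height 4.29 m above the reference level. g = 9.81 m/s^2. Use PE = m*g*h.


PE = m * g * h
PE = 48.63 * 9.81 * 4.29
PE = 477.0603 * 4.29 = 2046.5887 J

2046.5887 J


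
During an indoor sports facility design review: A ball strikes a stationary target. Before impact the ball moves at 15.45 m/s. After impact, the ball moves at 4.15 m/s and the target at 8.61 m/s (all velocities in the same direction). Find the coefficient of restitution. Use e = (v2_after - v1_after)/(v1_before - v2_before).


e = (v2_after - v1_after) / (v1_before - v2_before)
Numerator = 8.61 - 4.15 = 4.46
Denominator = 15.45 - 0 = 15.45
e = 4.46 / 15.45 = 0.2887

0.2887


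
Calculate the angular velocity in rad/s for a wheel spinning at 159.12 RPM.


omega = RPM * 2 * pi / 60
omega = 159.12 * 2 * 3.14159 / 60
omega = 999.7804 / 60 = 16.663 rad/s

16.663 rad/s


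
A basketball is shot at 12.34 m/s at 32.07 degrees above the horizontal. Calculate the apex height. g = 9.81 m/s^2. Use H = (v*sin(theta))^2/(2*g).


H = (v*sin(theta))^2 / (2*g)
vy = v*sin(theta) = 12.34 * sin(32.07 deg) = 6.552 m/s
H = vy^2 / (2*g) = 42.9285 / (2*9.81)
H = 42.9285 / 19.62 = 2.188 m

2.188 m


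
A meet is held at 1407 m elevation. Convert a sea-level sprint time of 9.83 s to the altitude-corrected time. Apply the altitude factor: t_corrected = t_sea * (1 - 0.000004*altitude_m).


Correction factor = 1 - 0.000004 * 1407 = 0.994372
t_corrected = t_sea * factor = 9.83 * 0.994372
t_corrected = 9.7747 s

9.7747 s


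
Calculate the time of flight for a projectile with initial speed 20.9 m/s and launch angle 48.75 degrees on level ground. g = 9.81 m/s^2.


T = 2*v*sin(theta)/g
sin(theta) = sin(48.75 deg) = 0.7518
T = 2*20.9*0.7518 / 9.81
T = 31.4269 / 9.81 = 3.2036 s

3.2036 s


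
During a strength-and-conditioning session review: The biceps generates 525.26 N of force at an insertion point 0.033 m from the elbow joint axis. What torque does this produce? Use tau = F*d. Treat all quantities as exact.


tau = F * d
tau = 525.26 * 0.033
tau = 17.3336 N*m

17.3336 N*m


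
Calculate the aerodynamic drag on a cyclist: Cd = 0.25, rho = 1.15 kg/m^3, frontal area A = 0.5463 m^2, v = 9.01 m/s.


Fd = 0.5 * Cd * rho * A * v^2
Fd = 0.5 * 0.25 * 1.15 * 0.5463 * 9.01^2
v^2 = 81.1801
Fd = 0.5 * 0.25 * 1.15 * 0.5463 * 81.1801 = 6.3751 N

6.3751 N


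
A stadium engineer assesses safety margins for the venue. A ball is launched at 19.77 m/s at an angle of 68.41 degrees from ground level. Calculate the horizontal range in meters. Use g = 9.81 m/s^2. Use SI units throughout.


R = v^2 * sin(2*theta) / g
Convert angle to radians: theta = 68.41 deg = 1.194 rad
sin(2*theta) = sin(2.388) = 0.6843
R = 19.77^2 * 0.6843 / 9.81
R = 390.8529 * 0.6843 / 9.81 = 27.2638 m

27.2638 m


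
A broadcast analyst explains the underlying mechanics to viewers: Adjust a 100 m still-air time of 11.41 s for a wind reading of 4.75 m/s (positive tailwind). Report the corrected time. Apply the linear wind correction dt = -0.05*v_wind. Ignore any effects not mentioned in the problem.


dt = -0.05 * v_wind = -0.05 * 4.75 = -0.2375 s
t_corrected = t_still + dt = 11.41 + (-0.2375)
t_corrected = 11.1725 s

11.1725 s


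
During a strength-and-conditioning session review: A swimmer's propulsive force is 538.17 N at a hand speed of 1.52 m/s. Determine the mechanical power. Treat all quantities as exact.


P = F * v
P = 538.17 * 1.52
P = 818.0184 W

818.0184 W


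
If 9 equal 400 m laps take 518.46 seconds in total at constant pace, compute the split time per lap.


Split time = total_time / n_laps = 518.46 / 9
Split time = 57.6067 s per lap

57.6067 s


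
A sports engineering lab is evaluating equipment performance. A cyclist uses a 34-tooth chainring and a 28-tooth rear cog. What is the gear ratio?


GR = front_teeth / rear_teeth
GR = 34 / 28
GR = 1.2143

1.2143


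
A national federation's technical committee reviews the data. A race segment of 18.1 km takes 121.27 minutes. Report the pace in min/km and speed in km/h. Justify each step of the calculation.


Pace = time / distance = 121.27 min / 18.1 km = 6.7 min/km
Speed = distance / time_in_hours = 18.1 / 2.0212 hr
Speed = 8.9552 km/h

6.7 min/km, 8.9552 km/h


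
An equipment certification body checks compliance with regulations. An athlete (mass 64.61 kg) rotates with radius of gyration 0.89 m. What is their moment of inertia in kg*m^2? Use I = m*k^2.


I = m * k^2
I = 64.61 * 0.89^2
I = 64.61 * 0.7921 = 51.1776 kg*m^2

51.1776 kg*m^2


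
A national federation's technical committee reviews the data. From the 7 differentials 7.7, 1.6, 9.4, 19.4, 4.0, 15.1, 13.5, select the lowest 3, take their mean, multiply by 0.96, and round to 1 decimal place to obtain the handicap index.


All differentials: 7.7, 1.6, 9.4, 19.4, 4.0, 15.1, 13.5
Sorted: 1.6, 4.0, 7.7, 9.4, 13.5, 15.1, 19.4
Best 3: 1.6, 4.0, 7.7
Average of best = 13.3 / 3 = 4.4333
Raw index = 4.4333 * 0.96 = 4.256
Handicap index = round(4.256, 1) = 4.3

4.3


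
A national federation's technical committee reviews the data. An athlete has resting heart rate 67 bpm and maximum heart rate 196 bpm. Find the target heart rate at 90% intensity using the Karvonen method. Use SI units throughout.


Target = HRrest + pct*(HRmax - HRrest)
Heart rate reserve = HRmax - HRrest = 196 - 67 = 129 bpm
Fraction = 90% = 0.9
Target = 67 + 0.9 * 129
Target = 67 + 116.1 = 183.1 bpm

183.1 bpm


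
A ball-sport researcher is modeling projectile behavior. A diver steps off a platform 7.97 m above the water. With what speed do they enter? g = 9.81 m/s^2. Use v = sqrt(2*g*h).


v = sqrt(2 * g * h)
v = sqrt(2 * 9.81 * 7.97)
v = sqrt(156.3714) = 12.5049 m/s

12.5049 m/s


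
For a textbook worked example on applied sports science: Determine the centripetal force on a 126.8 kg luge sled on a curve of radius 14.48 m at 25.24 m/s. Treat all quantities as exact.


Fc = m * v^2 / r
v^2 = 25.24^2 = 637.0576
Fc = 126.8 * 637.0576 / 14.48
Fc = 80778.9037 / 14.48 = 5578.6536 N

5578.6536 N


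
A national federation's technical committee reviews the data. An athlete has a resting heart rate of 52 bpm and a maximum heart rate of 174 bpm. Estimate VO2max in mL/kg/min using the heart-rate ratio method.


VO2max = 15.3 * HRmax / HRrest
VO2max = 15.3 * 174 / 52
VO2max = 2662.2 / 52 = 51.1962 mL/kg/min

51.1962 mL/kg/min


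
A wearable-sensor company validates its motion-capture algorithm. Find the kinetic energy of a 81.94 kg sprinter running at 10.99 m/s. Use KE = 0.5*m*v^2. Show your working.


KE = 0.5 * m * v^2
KE = 0.5 * 81.94 * 10.99^2
KE = 0.5 * 81.94 * 120.7801 = 4948.3607 J

4948.3607 J


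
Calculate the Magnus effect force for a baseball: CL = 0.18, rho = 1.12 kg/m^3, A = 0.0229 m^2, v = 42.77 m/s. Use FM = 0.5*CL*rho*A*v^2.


FM = 0.5 * CL * rho * A * v^2
FM = 0.5 * 0.18 * 1.12 * 0.0229 * 42.77^2
v^2 = 1829.2729
FM = 0.5 * 0.18 * 1.12 * 0.0229 * 1829.2729 = 4.2225 N

4.2225 N


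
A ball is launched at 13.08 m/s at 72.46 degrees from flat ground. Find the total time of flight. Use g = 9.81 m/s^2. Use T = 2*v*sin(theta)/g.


T = 2*v*sin(theta)/g
sin(theta) = sin(72.46 deg) = 0.9535
T = 2*13.08*0.9535 / 9.81
T = 24.9437 / 9.81 = 2.5427 s

2.5427 s


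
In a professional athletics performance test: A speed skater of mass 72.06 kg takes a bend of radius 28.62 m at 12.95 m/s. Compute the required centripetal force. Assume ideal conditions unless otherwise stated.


Fc = m * v^2 / r
v^2 = 12.95^2 = 167.7025
Fc = 72.06 * 167.7025 / 28.62
Fc = 12084.6421 / 28.62 = 422.2447 N

422.2447 N


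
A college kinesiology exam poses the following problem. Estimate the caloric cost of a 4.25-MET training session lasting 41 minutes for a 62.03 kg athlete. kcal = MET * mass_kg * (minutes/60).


kcal = MET * mass * time_hr
Convert time: 41 min = 0.6833 hr
kcal = 4.25 * 62.03 * 0.6833
kcal = 180.1455 kcal

180.1455 kcal


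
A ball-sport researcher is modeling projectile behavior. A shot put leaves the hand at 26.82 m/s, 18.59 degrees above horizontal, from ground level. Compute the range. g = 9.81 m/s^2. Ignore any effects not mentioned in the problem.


R = v^2 * sin(2*theta) / g
Convert angle to radians: theta = 18.59 deg = 0.3245 rad
sin(2*theta) = sin(0.6489) = 0.6043
R = 26.82^2 * 0.6043 / 9.81
R = 719.3124 * 0.6043 / 9.81 = 44.3115 m

44.3115 m


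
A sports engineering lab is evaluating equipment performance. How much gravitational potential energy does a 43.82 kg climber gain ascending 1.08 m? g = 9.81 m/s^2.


PE = m * g * h
PE = 43.82 * 9.81 * 1.08
PE = 429.8742 * 1.08 = 464.2641 J

464.2641 J


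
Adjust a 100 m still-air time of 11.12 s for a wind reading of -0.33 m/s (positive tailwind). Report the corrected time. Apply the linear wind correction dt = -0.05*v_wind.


dt = -0.05 * v_wind = -0.05 * -0.33 = 0.0165 s
t_corrected = t_still + dt = 11.12 + (0.0165)
t_corrected = 11.1365 s

11.1365 s


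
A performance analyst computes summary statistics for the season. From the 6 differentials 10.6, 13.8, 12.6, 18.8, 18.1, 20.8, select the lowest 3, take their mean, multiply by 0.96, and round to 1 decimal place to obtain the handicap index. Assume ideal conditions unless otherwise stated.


All differentials: 10.6, 13.8, 12.6, 18.8, 18.1, 20.8
Sorted: 10.6, 12.6, 13.8, 18.1, 18.8, 20.8
Best 3: 10.6, 12.6, 13.8
Average of best = 37 / 3 = 12.3333
Raw index = 12.3333 * 0.96 = 11.84
Handicap index = round(11.84, 1) = 11.8

11.8


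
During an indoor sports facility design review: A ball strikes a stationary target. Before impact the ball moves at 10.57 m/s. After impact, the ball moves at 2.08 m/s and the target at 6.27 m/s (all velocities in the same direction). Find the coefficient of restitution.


e = (v2_after - v1_after) / (v1_before - v2_before)
Numerator = 6.27 - 2.08 = 4.19
Denominator = 10.57 - 0 = 10.57
e = 4.19 / 10.57 = 0.3964

0.3964


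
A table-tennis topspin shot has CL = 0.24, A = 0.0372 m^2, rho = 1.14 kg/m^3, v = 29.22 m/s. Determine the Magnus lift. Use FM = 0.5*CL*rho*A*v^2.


FM = 0.5 * CL * rho * A * v^2
FM = 0.5 * 0.24 * 1.14 * 0.0372 * 29.22^2
v^2 = 853.8084
FM = 0.5 * 0.24 * 1.14 * 0.0372 * 853.8084 = 4.345 N

4.345 N


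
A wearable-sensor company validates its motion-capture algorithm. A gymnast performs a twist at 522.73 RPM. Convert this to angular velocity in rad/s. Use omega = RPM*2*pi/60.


omega = RPM * 2 * pi / 60
omega = 522.73 * 2 * 3.14159 / 60
omega = 3284.4095 / 60 = 54.7402 rad/s

54.7402 rad/s


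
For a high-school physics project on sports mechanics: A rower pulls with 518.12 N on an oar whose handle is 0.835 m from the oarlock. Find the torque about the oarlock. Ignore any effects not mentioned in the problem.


tau = F * d
tau = 518.12 * 0.835
tau = 432.6302 N*m

432.6302 N*m


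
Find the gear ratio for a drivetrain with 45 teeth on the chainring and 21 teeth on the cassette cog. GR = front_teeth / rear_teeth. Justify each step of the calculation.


GR = front_teeth / rear_teeth
GR = 45 / 21
GR = 2.1429

2.1429


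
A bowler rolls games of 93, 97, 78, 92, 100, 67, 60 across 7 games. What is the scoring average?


Average = sum / n
Sum = 587
Average = 587 / 7 = 83.8571

83.8571


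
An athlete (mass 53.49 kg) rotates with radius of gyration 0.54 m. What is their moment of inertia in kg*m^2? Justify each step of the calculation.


I = m * k^2
I = 53.49 * 0.54^2
I = 53.49 * 0.2916 = 15.5977 kg*m^2

15.5977 kg*m^2


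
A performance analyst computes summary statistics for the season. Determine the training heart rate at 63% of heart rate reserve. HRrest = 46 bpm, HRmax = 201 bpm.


Target = HRrest + pct*(HRmax - HRrest)
Heart rate reserve = HRmax - HRrest = 201 - 46 = 155 bpm
Fraction = 63% = 0.63
Target = 46 + 0.63 * 155
Target = 46 + 97.65 = 143.65 bpm

143.65 bpm


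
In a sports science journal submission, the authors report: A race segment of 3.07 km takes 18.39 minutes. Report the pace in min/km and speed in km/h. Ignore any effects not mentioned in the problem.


Pace = time / distance = 18.39 min / 3.07 km = 5.9902 min/km
Speed = distance / time_in_hours = 3.07 / 0.3065 hr
Speed = 10.0163 km/h

5.9902 min/km, 10.0163 km/h


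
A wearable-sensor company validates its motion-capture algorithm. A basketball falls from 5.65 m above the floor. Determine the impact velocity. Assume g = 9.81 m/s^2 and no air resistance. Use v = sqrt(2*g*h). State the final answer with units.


v = sqrt(2 * g * h)
v = sqrt(2 * 9.81 * 5.65)
v = sqrt(110.853) = 10.5287 m/s

10.5287 m/s


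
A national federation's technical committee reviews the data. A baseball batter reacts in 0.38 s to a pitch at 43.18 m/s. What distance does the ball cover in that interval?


d = v * t
d = 43.18 * 0.38
d = 16.4084 m

16.4084 m


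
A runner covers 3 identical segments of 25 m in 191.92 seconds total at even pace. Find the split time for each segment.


Split time = total_time / n_laps = 191.92 / 3
Split time = 63.9733 s per lap

63.9733 s


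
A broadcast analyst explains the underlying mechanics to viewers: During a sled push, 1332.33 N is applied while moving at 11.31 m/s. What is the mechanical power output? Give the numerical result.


P = F * v
P = 1332.33 * 11.31
P = 15068.6523 W

15068.6523 W


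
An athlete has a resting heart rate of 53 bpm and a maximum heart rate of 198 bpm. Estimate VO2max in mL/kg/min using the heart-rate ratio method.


VO2max = 15.3 * HRmax / HRrest
VO2max = 15.3 * 198 / 53
VO2max = 3029.4 / 53 = 57.1585 mL/kg/min

57.1585 mL/kg/min


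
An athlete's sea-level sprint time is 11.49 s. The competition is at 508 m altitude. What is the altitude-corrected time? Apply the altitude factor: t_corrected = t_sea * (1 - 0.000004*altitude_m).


Correction factor = 1 - 0.000004 * 508 = 0.997968
t_corrected = t_sea * factor = 11.49 * 0.997968
t_corrected = 11.4667 s

11.4667 s


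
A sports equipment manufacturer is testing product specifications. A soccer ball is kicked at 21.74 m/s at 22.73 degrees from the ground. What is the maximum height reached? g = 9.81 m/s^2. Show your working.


H = (v*sin(theta))^2 / (2*g)
vy = v*sin(theta) = 21.74 * sin(22.73 deg) = 8.4001 m/s
H = vy^2 / (2*g) = 70.5616 / (2*9.81)
H = 70.5616 / 19.62 = 3.5964 m

3.5964 m


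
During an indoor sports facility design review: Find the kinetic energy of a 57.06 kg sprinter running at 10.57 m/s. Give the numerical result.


KE = 0.5 * m * v^2
KE = 0.5 * 57.06 * 10.57^2
KE = 0.5 * 57.06 * 111.7249 = 3187.5114 J

3187.5114 J


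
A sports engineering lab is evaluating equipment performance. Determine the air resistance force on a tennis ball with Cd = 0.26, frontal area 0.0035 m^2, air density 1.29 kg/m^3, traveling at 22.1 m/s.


Fd = 0.5 * Cd * rho * A * v^2
Fd = 0.5 * 0.26 * 1.29 * 0.0035 * 22.1^2
v^2 = 488.41
Fd = 0.5 * 0.26 * 1.29 * 0.0035 * 488.41 = 0.2867 N

0.2867 N


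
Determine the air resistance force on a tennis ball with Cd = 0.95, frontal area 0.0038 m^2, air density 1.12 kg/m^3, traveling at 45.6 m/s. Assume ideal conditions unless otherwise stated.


Fd = 0.5 * Cd * rho * A * v^2
Fd = 0.5 * 0.95 * 1.12 * 0.0038 * 45.6^2
v^2 = 2079.36
Fd = 0.5 * 0.95 * 1.12 * 0.0038 * 2079.36 = 4.2036 N

4.2036 N


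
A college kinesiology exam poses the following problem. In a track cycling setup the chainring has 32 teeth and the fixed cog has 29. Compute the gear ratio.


GR = front_teeth / rear_teeth
GR = 32 / 29
GR = 1.1034

1.1034


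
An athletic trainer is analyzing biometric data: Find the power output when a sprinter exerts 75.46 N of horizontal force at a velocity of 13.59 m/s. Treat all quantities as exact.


P = F * v
P = 75.46 * 13.59
P = 1025.5014 W

1025.5014 W


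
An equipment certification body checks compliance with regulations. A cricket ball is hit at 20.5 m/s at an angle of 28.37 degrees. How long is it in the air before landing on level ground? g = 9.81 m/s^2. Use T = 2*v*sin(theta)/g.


T = 2*v*sin(theta)/g
sin(theta) = sin(28.37 deg) = 0.4752
T = 2*20.5*0.4752 / 9.81
T = 19.4817 / 9.81 = 1.9859 s

1.9859 s


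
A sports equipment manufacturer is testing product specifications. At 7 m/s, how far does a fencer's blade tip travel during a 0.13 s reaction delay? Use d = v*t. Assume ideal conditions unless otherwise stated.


d = v * t
d = 7 * 0.13
d = 0.91 m

0.91 m


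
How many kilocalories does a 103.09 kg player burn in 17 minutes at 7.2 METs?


kcal = MET * mass * time_hr
Convert time: 17 min = 0.2833 hr
kcal = 7.2 * 103.09 * 0.2833
kcal = 210.3036 kcal

210.3036 kcal


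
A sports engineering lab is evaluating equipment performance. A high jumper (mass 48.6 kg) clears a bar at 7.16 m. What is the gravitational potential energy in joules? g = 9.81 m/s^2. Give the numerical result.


PE = m * g * h
PE = 48.6 * 9.81 * 7.16
PE = 476.766 * 7.16 = 3413.6446 J

3413.6446 J


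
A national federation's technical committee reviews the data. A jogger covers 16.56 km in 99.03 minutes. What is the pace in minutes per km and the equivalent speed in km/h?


Pace = time / distance = 99.03 min / 16.56 km = 5.9801 min/km
Speed = distance / time_in_hours = 16.56 / 1.6505 hr
Speed = 10.0333 km/h

5.9801 min/km, 10.0333 km/h


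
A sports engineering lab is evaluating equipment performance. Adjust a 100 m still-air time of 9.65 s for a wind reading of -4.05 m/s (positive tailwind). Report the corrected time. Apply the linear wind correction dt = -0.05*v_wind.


dt = -0.05 * v_wind = -0.05 * -4.05 = 0.2025 s
t_corrected = t_still + dt = 9.65 + (0.2025)
t_corrected = 9.8525 s

9.8525 s


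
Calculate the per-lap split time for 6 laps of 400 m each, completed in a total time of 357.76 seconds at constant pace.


Split time = total_time / n_laps = 357.76 / 6
Split time = 59.6267 s per lap

59.6267 s


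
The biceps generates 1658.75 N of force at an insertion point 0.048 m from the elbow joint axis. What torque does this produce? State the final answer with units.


tau = F * d
tau = 1658.75 * 0.048
tau = 79.62 N*m

79.62 N*m


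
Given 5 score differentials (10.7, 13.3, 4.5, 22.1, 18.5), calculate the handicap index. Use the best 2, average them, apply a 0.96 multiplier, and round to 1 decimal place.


All differentials: 10.7, 13.3, 4.5, 22.1, 18.5
Sorted: 4.5, 10.7, 13.3, 18.5, 22.1
Best 2: 4.5, 10.7
Average of best = 15.2 / 2 = 7.6
Raw index = 7.6 * 0.96 = 7.296
Handicap index = round(7.296, 1) = 7.3

7.3


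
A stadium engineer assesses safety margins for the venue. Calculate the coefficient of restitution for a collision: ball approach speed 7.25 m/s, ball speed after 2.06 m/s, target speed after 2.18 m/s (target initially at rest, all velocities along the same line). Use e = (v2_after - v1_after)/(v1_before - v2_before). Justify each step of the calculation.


e = (v2_after - v1_after) / (v1_before - v2_before)
Numerator = 2.18 - 2.06 = 0.12
Denominator = 7.25 - 0 = 7.25
e = 0.12 / 7.25 = 0.0166

0.0166


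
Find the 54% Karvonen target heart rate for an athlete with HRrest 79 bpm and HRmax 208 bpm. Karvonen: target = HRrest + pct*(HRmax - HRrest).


Target = HRrest + pct*(HRmax - HRrest)
Heart rate reserve = HRmax - HRrest = 208 - 79 = 129 bpm
Fraction = 54% = 0.54
Target = 79 + 0.54 * 129
Target = 79 + 69.66 = 148.66 bpm

148.66 bpm


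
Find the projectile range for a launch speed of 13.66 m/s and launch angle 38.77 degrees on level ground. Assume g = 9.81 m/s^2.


R = v^2 * sin(2*theta) / g
Convert angle to radians: theta = 38.77 deg = 0.6767 rad
sin(2*theta) = sin(1.3533) = 0.9764
R = 13.66^2 * 0.9764 / 9.81
R = 186.5956 * 0.9764 / 9.81 = 18.573 m

18.573 m


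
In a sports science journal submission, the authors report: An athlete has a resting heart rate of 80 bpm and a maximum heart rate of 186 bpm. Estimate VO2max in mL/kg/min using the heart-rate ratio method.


VO2max = 15.3 * HRmax / HRrest
VO2max = 15.3 * 186 / 80
VO2max = 2845.8 / 80 = 35.5725 mL/kg/min

35.5725 mL/kg/min


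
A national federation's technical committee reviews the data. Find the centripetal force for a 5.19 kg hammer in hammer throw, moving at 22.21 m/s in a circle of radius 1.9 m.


Fc = m * v^2 / r
v^2 = 22.21^2 = 493.2841
Fc = 5.19 * 493.2841 / 1.9
Fc = 2560.1445 / 1.9 = 1347.4445 N

1347.4445 N


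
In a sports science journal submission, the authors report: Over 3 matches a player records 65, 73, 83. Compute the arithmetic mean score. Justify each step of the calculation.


Average = sum / n
Sum = 221
Average = 221 / 3 = 73.6667

73.6667


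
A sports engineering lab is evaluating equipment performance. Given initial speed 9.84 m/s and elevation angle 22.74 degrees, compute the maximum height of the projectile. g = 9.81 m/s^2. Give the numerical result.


H = (v*sin(theta))^2 / (2*g)
vy = v*sin(theta) = 9.84 * sin(22.74 deg) = 3.8037 m/s
H = vy^2 / (2*g) = 14.4678 / (2*9.81)
H = 14.4678 / 19.62 = 0.7374 m

0.7374 m


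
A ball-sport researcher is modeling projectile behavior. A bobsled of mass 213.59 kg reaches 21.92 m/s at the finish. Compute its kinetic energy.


KE = 0.5 * m * v^2
KE = 0.5 * 213.59 * 21.92^2
KE = 0.5 * 213.59 * 480.4864 = 51313.5451 J

51313.5451 J


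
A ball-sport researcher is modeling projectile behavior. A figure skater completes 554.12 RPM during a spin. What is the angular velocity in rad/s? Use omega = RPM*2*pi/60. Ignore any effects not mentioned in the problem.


omega = RPM * 2 * pi / 60
omega = 554.12 * 2 * 3.14159 / 60
omega = 3481.6386 / 60 = 58.0273 rad/s

58.0273 rad/s


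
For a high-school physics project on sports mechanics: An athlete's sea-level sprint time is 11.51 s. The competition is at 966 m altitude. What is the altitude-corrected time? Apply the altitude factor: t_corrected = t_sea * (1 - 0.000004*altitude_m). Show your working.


Correction factor = 1 - 0.000004 * 966 = 0.996136
t_corrected = t_sea * factor = 11.51 * 0.996136
t_corrected = 11.4655 s

11.4655 s


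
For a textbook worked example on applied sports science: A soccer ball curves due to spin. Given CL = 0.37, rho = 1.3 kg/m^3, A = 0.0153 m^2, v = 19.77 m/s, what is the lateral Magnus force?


FM = 0.5 * CL * rho * A * v^2
FM = 0.5 * 0.37 * 1.3 * 0.0153 * 19.77^2
v^2 = 390.8529
FM = 0.5 * 0.37 * 1.3 * 0.0153 * 390.8529 = 1.4382 N

1.4382 N


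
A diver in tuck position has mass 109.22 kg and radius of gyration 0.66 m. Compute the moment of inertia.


I = m * k^2
I = 109.22 * 0.66^2
I = 109.22 * 0.4356 = 47.5762 kg*m^2

47.5762 kg*m^2


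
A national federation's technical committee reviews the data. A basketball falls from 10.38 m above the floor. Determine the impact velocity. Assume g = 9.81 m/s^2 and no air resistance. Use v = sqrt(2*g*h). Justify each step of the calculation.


v = sqrt(2 * g * h)
v = sqrt(2 * 9.81 * 10.38)
v = sqrt(203.6556) = 14.2708 m/s

14.2708 m/s


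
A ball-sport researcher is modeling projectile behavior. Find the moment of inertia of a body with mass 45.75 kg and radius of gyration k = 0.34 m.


I = m * k^2
I = 45.75 * 0.34^2
I = 45.75 * 0.1156 = 5.2887 kg*m^2

5.2887 kg*m^2


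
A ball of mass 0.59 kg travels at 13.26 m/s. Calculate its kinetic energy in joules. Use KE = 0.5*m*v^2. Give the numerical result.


KE = 0.5 * m * v^2
KE = 0.5 * 0.59 * 13.26^2
KE = 0.5 * 0.59 * 175.8276 = 51.8691 J

51.8691 J


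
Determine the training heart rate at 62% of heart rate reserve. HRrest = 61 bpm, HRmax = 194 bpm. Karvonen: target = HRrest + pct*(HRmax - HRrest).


Target = HRrest + pct*(HRmax - HRrest)
Heart rate reserve = HRmax - HRrest = 194 - 61 = 133 bpm
Fraction = 62% = 0.62
Target = 61 + 0.62 * 133
Target = 61 + 82.46 = 143.46 bpm

143.46 bpm


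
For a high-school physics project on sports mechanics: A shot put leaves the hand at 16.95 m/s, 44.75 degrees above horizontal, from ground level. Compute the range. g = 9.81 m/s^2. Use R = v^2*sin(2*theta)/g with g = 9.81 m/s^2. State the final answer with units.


R = v^2 * sin(2*theta) / g
Convert angle to radians: theta = 44.75 deg = 0.781 rad
sin(2*theta) = sin(1.5621) = 1
R = 16.95^2 * 1 / 9.81
R = 287.3025 * 1 / 9.81 = 29.2856 m

29.2856 m


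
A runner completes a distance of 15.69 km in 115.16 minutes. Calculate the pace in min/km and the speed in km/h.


Pace = time / distance = 115.16 min / 15.69 km = 7.3397 min/km
Speed = distance / time_in_hours = 15.69 / 1.9193 hr
Speed = 8.1747 km/h

7.3397 min/km, 8.1747 km/h


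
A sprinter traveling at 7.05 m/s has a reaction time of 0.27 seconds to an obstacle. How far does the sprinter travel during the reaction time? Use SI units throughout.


d = v * t
d = 7.05 * 0.27
d = 1.9035 m

1.9035 m


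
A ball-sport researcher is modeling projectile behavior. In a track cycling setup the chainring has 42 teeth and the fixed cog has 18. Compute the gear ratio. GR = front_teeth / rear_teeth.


GR = front_teeth / rear_teeth
GR = 42 / 18
GR = 2.3333

2.3333
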